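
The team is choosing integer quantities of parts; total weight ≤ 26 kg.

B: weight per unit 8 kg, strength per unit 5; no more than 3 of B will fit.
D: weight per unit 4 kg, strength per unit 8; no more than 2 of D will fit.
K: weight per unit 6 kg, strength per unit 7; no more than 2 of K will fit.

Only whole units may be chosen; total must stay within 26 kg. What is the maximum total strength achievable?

2×D and 2×K: weight 20 ≤ 26, strength 2·8 + 2·7 = 30.
1×B, 2×D, and 1×K: weight 22 ≤ 26, strength 1·5 + 2·8 + 1·7 = 28.
Best is 30.

30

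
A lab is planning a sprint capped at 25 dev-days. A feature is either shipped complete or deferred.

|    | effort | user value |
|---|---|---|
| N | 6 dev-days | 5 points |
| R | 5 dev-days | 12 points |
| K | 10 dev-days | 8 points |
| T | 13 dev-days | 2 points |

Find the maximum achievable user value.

25

N + R + T: effort 6 + 5 + 13 = 24 ≤ 25, user value 5 + 12 + 2 = 19.
R + K: effort 5 + 10 = 15 ≤ 25, user value 12 + 8 = 20.
N + R + K: effort 6 + 5 + 10 = 21 ≤ 25, user value 5 + 12 + 8 = 25.
Best is N, R, and K with total user value 25.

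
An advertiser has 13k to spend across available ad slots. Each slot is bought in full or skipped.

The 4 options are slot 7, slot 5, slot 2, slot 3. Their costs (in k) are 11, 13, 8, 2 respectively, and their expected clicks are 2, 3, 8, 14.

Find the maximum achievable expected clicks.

22

This is an integer program with binary decision variables.
Allowing fractional choices, the relaxed optimum would be about 22.7, but ad slots are indivisible.
slot 7 + slot 3: cost 11 + 2 = 13 ≤ 13, expected clicks 2 + 14 = 16.
slot 2 + slot 3: cost 8 + 2 = 10 ≤ 13, expected clicks 8 + 14 = 22.
slot 3: cost 2 ≤ 13, expected clicks 14.
Best is slot 2 and slot 3 with total expected clicks 22.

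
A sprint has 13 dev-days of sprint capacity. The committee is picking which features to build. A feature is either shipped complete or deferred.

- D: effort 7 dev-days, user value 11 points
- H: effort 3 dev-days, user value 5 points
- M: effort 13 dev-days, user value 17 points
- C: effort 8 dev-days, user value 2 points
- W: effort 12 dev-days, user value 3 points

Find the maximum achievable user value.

Allowing fractional choices, the relaxed optimum would be about 19.9, but features are indivisible.
D + H: effort 7 + 3 = 10 ≤ 13, user value 11 + 5 = 16.
M: effort 13 ≤ 13, user value 17.
D: effort 7 ≤ 13, user value 11.
Best is M with total user value 17.

17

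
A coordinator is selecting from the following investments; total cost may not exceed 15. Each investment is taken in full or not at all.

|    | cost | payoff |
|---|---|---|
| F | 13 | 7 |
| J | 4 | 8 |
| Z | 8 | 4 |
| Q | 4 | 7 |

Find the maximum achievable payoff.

J + Z: cost 4 + 8 = 12 ≤ 15, payoff 8 + 4 = 12.
J + Q: cost 4 + 4 = 8 ≤ 15, payoff 8 + 7 = 15.
Z + Q: cost 8 + 4 = 12 ≤ 15, payoff 4 + 7 = 11.
Best is J and Q with total payoff 15.

15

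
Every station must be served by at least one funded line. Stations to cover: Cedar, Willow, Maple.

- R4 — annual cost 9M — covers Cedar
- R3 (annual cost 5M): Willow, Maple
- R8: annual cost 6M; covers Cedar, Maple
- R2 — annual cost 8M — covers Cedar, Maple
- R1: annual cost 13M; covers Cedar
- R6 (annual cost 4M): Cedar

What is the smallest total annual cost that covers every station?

Choose R3 and R6: together they cover Cedar, Willow, Maple — every station.
Total annual cost: 5 + 4 = 9.

9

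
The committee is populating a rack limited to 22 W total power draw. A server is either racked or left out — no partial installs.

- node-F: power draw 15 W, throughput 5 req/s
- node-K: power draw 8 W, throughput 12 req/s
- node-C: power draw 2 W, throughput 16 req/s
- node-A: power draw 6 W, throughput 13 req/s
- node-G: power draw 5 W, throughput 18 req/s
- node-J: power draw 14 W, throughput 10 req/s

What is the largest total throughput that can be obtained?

59

Treat it as a binary knapsack problem.
Take node-K, node-C, node-A, and node-G: power draw 8 + 2 + 6 + 5 = 21 ≤ 22, throughput 12 + 16 + 13 + 18 = 59.
No other feasible combination does better.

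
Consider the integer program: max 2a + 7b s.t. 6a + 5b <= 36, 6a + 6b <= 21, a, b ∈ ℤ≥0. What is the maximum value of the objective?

Relaxing integrality, the LP optimum is 24.50 at (a,b) = (0, 3.5), which is not an integer point.
(a,b)=(0,3): 6·0+5·3=15≤36, 6·0+6·3=18≤21, objective 21.
(a,b)=(1,2): 6·1+5·2=16≤36, 6·1+6·2=18≤21, objective 16.
The best lattice point is (0,3), giving 21.

21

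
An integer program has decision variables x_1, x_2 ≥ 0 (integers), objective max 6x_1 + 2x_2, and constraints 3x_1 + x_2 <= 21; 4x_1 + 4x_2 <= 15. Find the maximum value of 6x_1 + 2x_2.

18

The continuous relaxation peaks at (3.75, 0) with value 22.50; rounding to a feasible lattice point costs some objective.
(x_1,x_2)=(3,0): 3·3+1·0=9≤21, 4·3+4·0=12≤15, objective 18.
(x_1,x_2)=(2,1): 3·2+1·1=7≤21, 4·2+4·1=12≤15, objective 14.
(x_1,x_2)=(2,0): 3·2+1·0=6≤21, 4·2+4·0=8≤15, objective 12.
The best lattice point is (3,0), giving 18.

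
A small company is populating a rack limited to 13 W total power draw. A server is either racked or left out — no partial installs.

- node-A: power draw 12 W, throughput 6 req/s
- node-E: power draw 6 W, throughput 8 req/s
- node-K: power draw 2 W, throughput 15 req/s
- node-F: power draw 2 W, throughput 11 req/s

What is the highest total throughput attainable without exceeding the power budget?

34

This is a 0-1 knapsack instance.
Take node-E, node-K, and node-F: power draw 6 + 2 + 2 = 10 ≤ 13, throughput 8 + 15 + 11 = 34.
No other feasible combination does better.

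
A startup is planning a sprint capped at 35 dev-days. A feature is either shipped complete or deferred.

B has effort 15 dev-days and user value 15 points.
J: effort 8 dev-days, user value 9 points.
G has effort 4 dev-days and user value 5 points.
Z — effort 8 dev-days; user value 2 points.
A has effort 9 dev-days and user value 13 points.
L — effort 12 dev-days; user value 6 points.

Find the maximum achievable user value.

Treat it as a binary knapsack problem.
Take B, J, and A: effort 15 + 8 + 9 = 32 ≤ 35, user value 15 + 9 + 13 = 37.
No other feasible combination does better.

37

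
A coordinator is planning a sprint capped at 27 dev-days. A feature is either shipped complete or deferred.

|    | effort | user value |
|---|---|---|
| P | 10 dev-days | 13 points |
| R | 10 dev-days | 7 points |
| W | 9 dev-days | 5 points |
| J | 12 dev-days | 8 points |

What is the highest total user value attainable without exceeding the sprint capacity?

21

P + J: effort 10 + 12 = 22 ≤ 27, user value 13 + 8 = 21.
P + R: effort 10 + 10 = 20 ≤ 27, user value 13 + 7 = 20.
P + W: effort 10 + 9 = 19 ≤ 27, user value 13 + 5 = 18.
Best is P and J with total user value 21.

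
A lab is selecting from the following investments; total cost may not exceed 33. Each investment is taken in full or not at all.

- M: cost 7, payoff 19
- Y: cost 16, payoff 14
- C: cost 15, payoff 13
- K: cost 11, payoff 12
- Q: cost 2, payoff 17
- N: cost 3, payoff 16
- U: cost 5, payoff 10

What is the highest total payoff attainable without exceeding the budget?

76

M + C + Q + N + U: cost 7 + 15 + 2 + 3 + 5 = 32 ≤ 33, payoff 19 + 13 + 17 + 16 + 10 = 75.
M + Y + Q + N + U: cost 7 + 16 + 2 + 3 + 5 = 33 ≤ 33, payoff 19 + 14 + 17 + 16 + 10 = 76.
Best is M, Y, Q, N, and U with total payoff 76.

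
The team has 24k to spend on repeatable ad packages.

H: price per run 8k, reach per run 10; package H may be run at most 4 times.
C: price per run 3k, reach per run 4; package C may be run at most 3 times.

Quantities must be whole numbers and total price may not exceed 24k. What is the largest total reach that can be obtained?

C has the best ratio (4/3); taking only C gives at most 3×4 = 12 (stopped by the supply cap of 3).
Mixing does better — 3×H: price 24 ≤ 24, reach 3·10 = 30.

30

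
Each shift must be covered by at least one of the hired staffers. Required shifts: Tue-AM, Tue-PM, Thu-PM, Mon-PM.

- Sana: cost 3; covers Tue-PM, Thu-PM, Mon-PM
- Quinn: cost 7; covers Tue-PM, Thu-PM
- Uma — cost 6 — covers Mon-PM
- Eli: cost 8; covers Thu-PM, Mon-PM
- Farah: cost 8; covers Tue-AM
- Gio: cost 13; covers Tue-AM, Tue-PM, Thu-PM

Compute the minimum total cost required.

This is an integer covering problem.
Choose Sana and Farah: together they cover Tue-AM, Tue-PM, Thu-PM, Mon-PM — every shift.
Total cost: 3 + 8 = 11.
No cover costs less than 11.

11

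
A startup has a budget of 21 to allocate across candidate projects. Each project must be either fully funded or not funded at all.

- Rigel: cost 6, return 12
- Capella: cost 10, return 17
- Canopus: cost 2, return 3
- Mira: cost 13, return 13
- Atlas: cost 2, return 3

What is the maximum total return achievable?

35

Allowing fractional choices, the relaxed optimum would be about 36.0, but projects are indivisible.
Rigel + Capella + Atlas: cost 6 + 10 + 2 = 18 ≤ 21, return 12 + 17 + 3 = 32.
Rigel + Capella + Canopus: cost 6 + 10 + 2 = 18 ≤ 21, return 12 + 17 + 3 = 32.
Rigel + Capella + Canopus + Atlas: cost 6 + 10 + 2 + 2 = 20 ≤ 21, return 12 + 17 + 3 + 3 = 35.
Best is Rigel, Capella, Canopus, and Atlas with total return 35.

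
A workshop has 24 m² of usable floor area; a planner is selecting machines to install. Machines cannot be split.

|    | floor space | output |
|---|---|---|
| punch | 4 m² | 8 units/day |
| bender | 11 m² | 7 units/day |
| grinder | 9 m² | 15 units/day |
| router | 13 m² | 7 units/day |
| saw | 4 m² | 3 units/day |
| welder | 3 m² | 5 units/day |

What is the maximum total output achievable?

31

This is an integer program with binary decision variables.
Take punch, grinder, saw, and welder: floor space 4 + 9 + 4 + 3 = 20 ≤ 24, output 8 + 15 + 3 + 5 = 31.
No other feasible combination does better.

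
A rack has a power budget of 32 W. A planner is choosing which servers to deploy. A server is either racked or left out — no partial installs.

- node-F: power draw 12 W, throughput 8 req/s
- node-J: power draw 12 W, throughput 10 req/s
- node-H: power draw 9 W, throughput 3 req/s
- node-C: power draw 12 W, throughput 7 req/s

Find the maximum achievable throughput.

18

This is an integer program with binary decision variables.
Allowing fractional choices, the relaxed optimum would be about 22.7, but servers are indivisible.
node-F + node-C: power draw 12 + 12 = 24 ≤ 32, throughput 8 + 7 = 15.
node-J + node-C: power draw 12 + 12 = 24 ≤ 32, throughput 10 + 7 = 17.
node-F + node-J: power draw 12 + 12 = 24 ≤ 32, throughput 8 + 10 = 18.
Best is node-F and node-J with total throughput 18.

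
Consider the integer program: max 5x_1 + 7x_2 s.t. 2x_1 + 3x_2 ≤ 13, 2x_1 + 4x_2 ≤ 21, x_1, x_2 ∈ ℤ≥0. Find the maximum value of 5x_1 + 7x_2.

Relaxing integrality, the LP optimum is 32.50 at (x_1,x_2) = (6.5, 0), which is not an integer point.
(x_1,x_2)=(5,1): 2·5+3·1=13≤13, 2·5+4·1=14≤21, objective 32.
(x_1,x_2)=(6,0): 2·6+3·0=12≤13, 2·6+4·0=12≤21, objective 30.
(x_1,x_2)=(4,1): 2·4+3·1=11≤13, 2·4+4·1=12≤21, objective 27.
The best lattice point is (5,1), giving 32.

32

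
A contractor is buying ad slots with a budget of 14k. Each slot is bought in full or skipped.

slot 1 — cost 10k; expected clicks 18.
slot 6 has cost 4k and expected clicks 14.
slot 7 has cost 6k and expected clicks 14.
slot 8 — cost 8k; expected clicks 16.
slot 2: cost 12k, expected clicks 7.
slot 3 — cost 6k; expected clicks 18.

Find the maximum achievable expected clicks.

Allowing fractional choices, the relaxed optimum would be about 41.3, but ad slots are indivisible.
slot 7 + slot 3: cost 6 + 6 = 12 ≤ 14, expected clicks 14 + 18 = 32.
slot 8 + slot 3: cost 8 + 6 = 14 ≤ 14, expected clicks 16 + 18 = 34.
slot 6 + slot 3: cost 4 + 6 = 10 ≤ 14, expected clicks 14 + 18 = 32.
Best is slot 8 and slot 3 with total expected clicks 34.

34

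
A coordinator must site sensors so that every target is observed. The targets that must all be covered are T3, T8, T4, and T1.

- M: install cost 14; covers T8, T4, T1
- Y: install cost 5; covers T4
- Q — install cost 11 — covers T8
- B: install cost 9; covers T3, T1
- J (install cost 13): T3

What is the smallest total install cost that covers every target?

23

Choose M and B: together they cover T3, T8, T4, T1 — every target.
Total install cost: 14 + 9 = 23.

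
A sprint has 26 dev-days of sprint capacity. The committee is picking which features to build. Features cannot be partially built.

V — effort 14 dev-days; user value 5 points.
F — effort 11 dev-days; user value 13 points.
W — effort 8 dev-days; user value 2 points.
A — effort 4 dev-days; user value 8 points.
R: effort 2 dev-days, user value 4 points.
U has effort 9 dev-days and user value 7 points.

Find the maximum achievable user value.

32

F + W + A + R: effort 11 + 8 + 4 + 2 = 25 ≤ 26, user value 13 + 2 + 8 + 4 = 27.
F + A + R + U: effort 11 + 4 + 2 + 9 = 26 ≤ 26, user value 13 + 8 + 4 + 7 = 32.
F + A + U: effort 11 + 4 + 9 = 24 ≤ 26, user value 13 + 8 + 7 = 28.
Best is F, A, R, and U with total user value 32.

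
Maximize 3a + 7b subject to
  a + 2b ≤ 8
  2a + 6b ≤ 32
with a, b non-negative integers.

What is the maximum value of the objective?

28

(a,b)=(0,4): 1·0+2·4=8≤8, 2·0+6·4=24≤32, objective 28.
(a,b)=(1,3): 1·1+2·3=7≤8, 2·1+6·3=20≤32, objective 24.
(a,b)=(0,3): 1·0+2·3=6≤8, 2·0+6·3=18≤32, objective 21.
Maximum is 28 at (a,b)=(0,4).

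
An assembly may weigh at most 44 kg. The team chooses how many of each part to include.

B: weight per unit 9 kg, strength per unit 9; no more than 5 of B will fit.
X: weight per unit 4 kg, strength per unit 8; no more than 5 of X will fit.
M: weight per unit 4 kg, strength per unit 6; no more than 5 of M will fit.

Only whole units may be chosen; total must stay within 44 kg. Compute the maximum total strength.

X has the best ratio (8/4); taking only X gives at most 5×8 = 40 (stopped by the supply cap of 5).
Mixing does better — 5×X and 5×M: weight 40 ≤ 44, strength 5·8 + 5·6 = 70.

70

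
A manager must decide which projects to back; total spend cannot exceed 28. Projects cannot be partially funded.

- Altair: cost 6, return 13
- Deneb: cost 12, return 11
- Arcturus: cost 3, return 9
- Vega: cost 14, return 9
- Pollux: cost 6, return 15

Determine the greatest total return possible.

This is a 0-1 knapsack instance.
Allowing fractional choices, the relaxed optimum would be about 48.6, but projects are indivisible.
Altair + Deneb + Arcturus + Pollux: cost 6 + 12 + 3 + 6 = 27 ≤ 28, return 13 + 11 + 9 + 15 = 48.
Altair + Arcturus + Pollux: cost 6 + 3 + 6 = 15 ≤ 28, return 13 + 9 + 15 = 37.
Altair + Deneb + Pollux: cost 6 + 12 + 6 = 24 ≤ 28, return 13 + 11 + 15 = 39.
Best is Altair, Deneb, Arcturus, and Pollux with total return 48.

48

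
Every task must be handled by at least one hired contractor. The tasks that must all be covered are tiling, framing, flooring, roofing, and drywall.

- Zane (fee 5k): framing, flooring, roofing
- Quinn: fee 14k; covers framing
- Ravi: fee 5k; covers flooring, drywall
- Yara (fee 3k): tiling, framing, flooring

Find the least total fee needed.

13

This is a weighted set-cover instance.
Choose Zane, Ravi, and Yara: together they cover tiling, framing, flooring, roofing, drywall — every task.
Total fee: 5 + 5 + 3 = 13.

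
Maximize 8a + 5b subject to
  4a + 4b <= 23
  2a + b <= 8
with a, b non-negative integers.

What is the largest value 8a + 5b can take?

34

(a,b)=(3,2): 4·3+4·2=20≤23, 2·3+1·2=8≤8, objective 34.
(a,b)=(2,3): 4·2+4·3=20≤23, 2·2+1·3=7≤8, objective 31.
Maximum is 34 at (a,b)=(3,2).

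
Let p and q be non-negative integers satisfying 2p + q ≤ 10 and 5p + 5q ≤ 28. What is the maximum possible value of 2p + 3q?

(p,q)=(0,5) is feasible, giving 15.
(p,q)=(1,4) is feasible, giving 14.
(p,q)=(0,4) is feasible, giving 12.
Maximum is 15 at (p,q)=(0,5).

15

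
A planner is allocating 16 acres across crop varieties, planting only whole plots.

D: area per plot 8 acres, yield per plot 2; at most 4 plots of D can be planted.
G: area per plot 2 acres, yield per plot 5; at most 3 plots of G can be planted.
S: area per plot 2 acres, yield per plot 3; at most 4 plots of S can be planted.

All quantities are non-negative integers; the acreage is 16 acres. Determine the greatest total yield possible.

G has the best ratio (5/2); taking only G gives at most 3×5 = 15 (stopped by the supply cap of 3).
Mixing does better — 3×G and 4×S: area 14 ≤ 16, yield 3·5 + 4·3 = 27.

27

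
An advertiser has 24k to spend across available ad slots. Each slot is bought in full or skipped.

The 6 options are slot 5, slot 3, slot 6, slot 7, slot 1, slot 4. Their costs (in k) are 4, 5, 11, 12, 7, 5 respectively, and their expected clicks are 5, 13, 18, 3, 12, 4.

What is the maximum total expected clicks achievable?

43

Take slot 3, slot 6, and slot 1: cost 5 + 11 + 7 = 23 ≤ 24, expected clicks 13 + 18 + 12 = 43.
No other feasible combination does better.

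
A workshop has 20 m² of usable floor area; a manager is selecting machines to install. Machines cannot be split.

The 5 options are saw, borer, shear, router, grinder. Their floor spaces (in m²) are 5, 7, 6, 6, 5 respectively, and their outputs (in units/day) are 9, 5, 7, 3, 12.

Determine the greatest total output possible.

Allowing fractional choices, the relaxed optimum would be about 30.9, but machines are indivisible.
saw + borer + grinder: floor space 5 + 7 + 5 = 17 ≤ 20, output 9 + 5 + 12 = 26.
saw + shear + grinder: floor space 5 + 6 + 5 = 16 ≤ 20, output 9 + 7 + 12 = 28.
Best is saw, shear, and grinder with total output 28.

28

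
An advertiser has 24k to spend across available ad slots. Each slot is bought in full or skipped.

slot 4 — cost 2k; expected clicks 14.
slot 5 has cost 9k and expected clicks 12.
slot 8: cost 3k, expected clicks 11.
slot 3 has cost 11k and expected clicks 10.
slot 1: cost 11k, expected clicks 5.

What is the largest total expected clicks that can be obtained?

Allowing fractional choices, the relaxed optimum would be about 46.1, but ad slots are indivisible.
slot 4 + slot 5 + slot 8: cost 2 + 9 + 3 = 14 ≤ 24, expected clicks 14 + 12 + 11 = 37.
slot 4 + slot 5 + slot 3: cost 2 + 9 + 11 = 22 ≤ 24, expected clicks 14 + 12 + 10 = 36.
slot 4 + slot 8 + slot 3: cost 2 + 3 + 11 = 16 ≤ 24, expected clicks 14 + 11 + 10 = 35.
Best is slot 4, slot 5, and slot 8 with total expected clicks 37.

37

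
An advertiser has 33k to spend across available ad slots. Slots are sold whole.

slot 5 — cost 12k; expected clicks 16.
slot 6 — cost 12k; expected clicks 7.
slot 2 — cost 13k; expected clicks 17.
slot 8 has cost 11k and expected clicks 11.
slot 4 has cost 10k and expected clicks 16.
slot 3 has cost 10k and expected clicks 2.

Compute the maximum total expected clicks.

43

Allowing fractional choices, the relaxed optimum would be about 46.4, but ad slots are indivisible.
slot 5 + slot 4 + slot 3: cost 12 + 10 + 10 = 32 ≤ 33, expected clicks 16 + 16 + 2 = 34.
slot 2 + slot 4 + slot 3: cost 13 + 10 + 10 = 33 ≤ 33, expected clicks 17 + 16 + 2 = 35.
slot 5 + slot 8 + slot 4: cost 12 + 11 + 10 = 33 ≤ 33, expected clicks 16 + 11 + 16 = 43.
Best is slot 5, slot 8, and slot 4 with total expected clicks 43.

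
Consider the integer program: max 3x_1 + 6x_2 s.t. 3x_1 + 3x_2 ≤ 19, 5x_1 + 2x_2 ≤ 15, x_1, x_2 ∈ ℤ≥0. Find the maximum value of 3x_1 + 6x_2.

36

Relaxing integrality, the LP optimum is 38.00 at (x_1,x_2) = (0, 6.33), which is not an integer point.
(x_1,x_2)=(0,6): 3·0+3·6=18≤19, 5·0+2·6=12≤15, objective 36.
(x_1,x_2)=(1,5): 3·1+3·5=18≤19, 5·1+2·5=15≤15, objective 33.
(x_1,x_2)=(0,5): 3·0+3·5=15≤19, 5·0+2·5=10≤15, objective 30.
No feasible integer point exceeds 36.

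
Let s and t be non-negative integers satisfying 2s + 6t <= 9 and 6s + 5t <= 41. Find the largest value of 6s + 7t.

Relaxing integrality, the LP optimum is 27.00 at (s,t) = (4.5, 0), which is not an integer point.
(s,t)=(4,0): 2·4+6·0=8≤9, 6·4+5·0=24≤41, objective 24.
(s,t)=(3,0): 2·3+6·0=6≤9, 6·3+5·0=18≤41, objective 18.
The best lattice point is (4,0), giving 24.

24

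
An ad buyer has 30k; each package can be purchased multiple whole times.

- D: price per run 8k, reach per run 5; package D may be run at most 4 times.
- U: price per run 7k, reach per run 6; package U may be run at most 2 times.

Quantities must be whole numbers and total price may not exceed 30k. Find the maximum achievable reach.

1×D and 2×U: price 22 ≤ 30, reach 1·5 + 2·6 = 17.
2×D and 2×U: price 30 ≤ 30, reach 2·5 + 2·6 = 22.
Best is 22.

22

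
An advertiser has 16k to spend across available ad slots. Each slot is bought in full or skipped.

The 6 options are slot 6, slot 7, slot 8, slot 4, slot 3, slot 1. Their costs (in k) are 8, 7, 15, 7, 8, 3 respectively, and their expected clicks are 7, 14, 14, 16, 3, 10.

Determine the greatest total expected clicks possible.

30

Take slot 7 and slot 4: cost 7 + 7 = 14 ≤ 16, expected clicks 14 + 16 = 30.
No other feasible combination does better.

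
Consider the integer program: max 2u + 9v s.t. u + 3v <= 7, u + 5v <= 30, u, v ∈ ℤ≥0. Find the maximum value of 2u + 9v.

Relaxing integrality, the LP optimum is 21.00 at (u,v) = (0, 2.33), which is not an integer point.
(u,v)=(1,2): 1·1+3·2=7≤7, 1·1+5·2=11≤30, objective 20.
(u,v)=(0,2): 1·0+3·2=6≤7, 1·0+5·2=10≤30, objective 18.
(u,v)=(2,1): 1·2+3·1=5≤7, 1·2+5·1=7≤30, objective 13.
The best lattice point is (1,2), giving 20.

20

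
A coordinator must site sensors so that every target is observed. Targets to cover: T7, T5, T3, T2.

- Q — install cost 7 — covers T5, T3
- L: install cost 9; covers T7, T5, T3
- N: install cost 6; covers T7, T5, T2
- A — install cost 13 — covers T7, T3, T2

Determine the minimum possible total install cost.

13

This is an integer covering problem.
Choose Q and N: together they cover T7, T5, T3, T2 — every target.
Total install cost: 7 + 6 = 13.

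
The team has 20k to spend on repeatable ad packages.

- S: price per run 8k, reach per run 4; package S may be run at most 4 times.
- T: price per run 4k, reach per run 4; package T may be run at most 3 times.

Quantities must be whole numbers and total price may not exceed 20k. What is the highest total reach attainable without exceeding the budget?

16

T has the best ratio (4/4); taking only T gives at most 3×4 = 12 (stopped by the supply cap of 3).
Mixing does better — 1×S and 3×T: price 20 ≤ 20, reach 1·4 + 3·4 = 16.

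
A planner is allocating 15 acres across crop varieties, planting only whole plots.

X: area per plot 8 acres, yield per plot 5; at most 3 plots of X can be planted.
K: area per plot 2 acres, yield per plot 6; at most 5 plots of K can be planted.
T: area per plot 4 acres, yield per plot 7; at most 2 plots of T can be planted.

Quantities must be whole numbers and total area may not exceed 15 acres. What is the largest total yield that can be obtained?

37

3×K and 2×T: area 14 ≤ 15, yield 3·6 + 2·7 = 32.
5×K and 1×T: area 14 ≤ 15, yield 5·6 + 1·7 = 37.
Best is 37.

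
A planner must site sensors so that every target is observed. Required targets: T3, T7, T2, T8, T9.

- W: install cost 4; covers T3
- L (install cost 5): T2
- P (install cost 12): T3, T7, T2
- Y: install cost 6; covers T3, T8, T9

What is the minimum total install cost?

18

The greedy cost-per-new-target heuristic would pick Y, L, and P for 23, but a cheaper cover exists.
Choose P and Y: together they cover T3, T7, T2, T8, T9 — every target.
Total install cost: 12 + 6 = 18.
No cover costs less than 18.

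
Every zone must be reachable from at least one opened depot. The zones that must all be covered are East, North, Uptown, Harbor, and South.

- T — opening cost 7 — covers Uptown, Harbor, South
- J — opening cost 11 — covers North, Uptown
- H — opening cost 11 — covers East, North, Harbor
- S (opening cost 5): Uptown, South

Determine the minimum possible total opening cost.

This is a weighted set-cover instance.
The greedy cost-per-new-zone heuristic would pick T and H for 18, but a cheaper cover exists.
Choose H and S: together they cover East, North, Uptown, Harbor, South — every zone.
Total opening cost: 11 + 5 = 16.
No cover costs less than 16.

16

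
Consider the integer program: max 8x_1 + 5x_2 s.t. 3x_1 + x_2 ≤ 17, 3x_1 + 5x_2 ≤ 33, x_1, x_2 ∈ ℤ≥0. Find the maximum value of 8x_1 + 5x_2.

Relaxing integrality, the LP optimum is 54.67 at (x_1,x_2) = (4.33, 4), which is not an integer point.
(x_1,x_2)=(4,4): 3·4+1·4=16≤17, 3·4+5·4=32≤33, objective 52.
(x_1,x_2)=(4,3): 3·4+1·3=15≤17, 3·4+5·3=27≤33, objective 47.
The best lattice point is (4,4), giving 52.

52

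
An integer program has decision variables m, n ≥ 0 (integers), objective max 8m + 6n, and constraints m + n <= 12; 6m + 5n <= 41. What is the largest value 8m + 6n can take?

The continuous relaxation peaks at (6.83, 0) with value 54.67; rounding to a feasible lattice point costs some objective.
(m,n)=(6,1): 1·6+1·1=7≤12, 6·6+5·1=41≤41, objective 54.
(m,n)=(5,2): 1·5+1·2=7≤12, 6·5+5·2=40≤41, objective 52.
(m,n)=(6,0): 1·6+1·0=6≤12, 6·6+5·0=36≤41, objective 48.
(m,n)=(5,1): 1·5+1·1=6≤12, 6·5+5·1=35≤41, objective 46.
Maximum is 54 at (m,n)=(6,1).

54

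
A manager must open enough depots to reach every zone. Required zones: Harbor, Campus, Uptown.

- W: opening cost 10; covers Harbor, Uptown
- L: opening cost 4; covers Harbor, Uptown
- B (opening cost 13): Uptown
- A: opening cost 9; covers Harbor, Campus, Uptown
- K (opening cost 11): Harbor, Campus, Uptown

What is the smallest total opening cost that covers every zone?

The greedy cost-per-new-zone heuristic would pick L and A for 13, but a cheaper cover exists.
A alone covers Harbor, Campus, Uptown — every zone.
Total opening cost: 9.
No cover costs less than 9.

9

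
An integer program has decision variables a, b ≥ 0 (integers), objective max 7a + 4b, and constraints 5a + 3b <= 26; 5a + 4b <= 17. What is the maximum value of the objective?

21

(a,b)=(3,0): 5·3+3·0=15≤26, 5·3+4·0=15≤17, objective 21.
(a,b)=(2,1): 5·2+3·1=13≤26, 5·2+4·1=14≤17, objective 18.
(a,b)=(2,0): 5·2+3·0=10≤26, 5·2+4·0=10≤17, objective 14.
No feasible integer point exceeds 21.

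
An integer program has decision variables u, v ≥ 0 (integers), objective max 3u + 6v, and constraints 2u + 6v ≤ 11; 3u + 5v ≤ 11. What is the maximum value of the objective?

12

The continuous relaxation peaks at (1.38, 1.38) with value 12.38; rounding to a feasible lattice point costs some objective.
(u,v)=(2,1): 2·2+6·1=10≤11, 3·2+5·1=11≤11, objective 12.
(u,v)=(1,1): 2·1+6·1=8≤11, 3·1+5·1=8≤11, objective 9.
Maximum is 12 at (u,v)=(2,1).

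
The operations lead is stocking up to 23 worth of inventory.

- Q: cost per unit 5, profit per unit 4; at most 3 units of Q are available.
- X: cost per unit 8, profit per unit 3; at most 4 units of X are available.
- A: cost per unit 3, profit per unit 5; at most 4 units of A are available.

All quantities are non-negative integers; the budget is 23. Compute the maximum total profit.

28

This is a bounded integer knapsack.
A has the best ratio (5/3); taking only A gives at most 4×5 = 20 (stopped by the supply cap of 4).
Mixing does better — 2×Q and 4×A: cost 22 ≤ 23, profit 2·4 + 4·5 = 28.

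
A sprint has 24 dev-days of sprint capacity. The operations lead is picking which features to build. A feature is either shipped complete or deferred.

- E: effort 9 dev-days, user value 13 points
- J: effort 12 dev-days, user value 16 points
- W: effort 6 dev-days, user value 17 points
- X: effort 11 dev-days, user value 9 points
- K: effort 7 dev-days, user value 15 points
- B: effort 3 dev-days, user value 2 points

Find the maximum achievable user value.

E + W + K: effort 9 + 6 + 7 = 22 ≤ 24, user value 13 + 17 + 15 = 45.
W + X + K: effort 6 + 11 + 7 = 24 ≤ 24, user value 17 + 9 + 15 = 41.
Best is E, W, and K with total user value 45.

45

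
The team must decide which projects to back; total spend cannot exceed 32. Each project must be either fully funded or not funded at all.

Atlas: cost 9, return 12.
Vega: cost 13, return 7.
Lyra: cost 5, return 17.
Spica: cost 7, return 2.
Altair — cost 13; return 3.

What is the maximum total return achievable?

Treat it as a binary knapsack problem.
Atlas + Lyra + Altair: cost 9 + 5 + 13 = 27 ≤ 32, return 12 + 17 + 3 = 32.
Atlas + Vega + Lyra: cost 9 + 13 + 5 = 27 ≤ 32, return 12 + 7 + 17 = 36.
Best is Atlas, Vega, and Lyra with total return 36.

36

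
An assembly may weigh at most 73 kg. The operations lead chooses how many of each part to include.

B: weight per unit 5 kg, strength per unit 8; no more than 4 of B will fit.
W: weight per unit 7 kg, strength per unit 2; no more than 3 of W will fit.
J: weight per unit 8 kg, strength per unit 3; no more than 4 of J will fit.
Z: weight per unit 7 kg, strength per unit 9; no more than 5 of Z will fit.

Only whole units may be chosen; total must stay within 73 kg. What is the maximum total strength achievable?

4×B, 2×J, and 5×Z: weight 71 ≤ 73, strength 4·8 + 2·3 + 5·9 = 83.
4×B, 1×W, 1×J, and 5×Z: weight 70 ≤ 73, strength 4·8 + 1·2 + 1·3 + 5·9 = 82.
Best is 83.

83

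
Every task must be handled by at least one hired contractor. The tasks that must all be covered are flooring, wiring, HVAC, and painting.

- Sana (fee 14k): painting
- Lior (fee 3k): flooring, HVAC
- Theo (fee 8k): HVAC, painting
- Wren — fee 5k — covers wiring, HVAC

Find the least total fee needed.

16

Choose Lior, Theo, and Wren: together they cover flooring, wiring, HVAC, painting — every task.
Total fee: 3 + 8 + 5 = 16.
No cover costs less than 16.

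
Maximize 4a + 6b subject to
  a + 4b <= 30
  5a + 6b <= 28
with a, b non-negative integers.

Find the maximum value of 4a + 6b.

26

The continuous relaxation peaks at (0, 4.67) with value 28.00; rounding to a feasible lattice point costs some objective.
(a,b)=(2,3): 1·2+4·3=14≤30, 5·2+6·3=28≤28, objective 26.
(a,b)=(0,4): 1·0+4·4=16≤30, 5·0+6·4=24≤28, objective 24.
(a,b)=(3,2): 1·3+4·2=11≤30, 5·3+6·2=27≤28, objective 24.
(a,b)=(1,3): 1·1+4·3=13≤30, 5·1+6·3=23≤28, objective 22.
No feasible integer point exceeds 26.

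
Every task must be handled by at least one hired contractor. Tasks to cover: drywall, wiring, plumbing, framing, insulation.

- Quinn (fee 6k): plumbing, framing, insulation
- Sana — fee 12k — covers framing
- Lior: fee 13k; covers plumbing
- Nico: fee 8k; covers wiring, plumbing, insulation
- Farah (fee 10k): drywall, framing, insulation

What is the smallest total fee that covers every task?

The greedy cost-per-new-task heuristic would pick Quinn, Nico, and Farah for 24, but a cheaper cover exists.
Choose Nico and Farah: together they cover drywall, wiring, plumbing, framing, insulation — every task.
Total fee: 8 + 10 = 18.
No cover costs less than 18.

18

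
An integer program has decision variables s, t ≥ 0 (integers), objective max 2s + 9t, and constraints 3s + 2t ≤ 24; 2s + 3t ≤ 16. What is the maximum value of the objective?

45

The continuous relaxation peaks at (0, 5.33) with value 48.00; rounding to a feasible lattice point costs some objective.
(s,t)=(0,5): 3·0+2·5=10≤24, 2·0+3·5=15≤16, objective 45.
(s,t)=(1,4): 3·1+2·4=11≤24, 2·1+3·4=14≤16, objective 38.
(s,t)=(0,4): 3·0+2·4=8≤24, 2·0+3·4=12≤16, objective 36.
Maximum is 45 at (s,t)=(0,5).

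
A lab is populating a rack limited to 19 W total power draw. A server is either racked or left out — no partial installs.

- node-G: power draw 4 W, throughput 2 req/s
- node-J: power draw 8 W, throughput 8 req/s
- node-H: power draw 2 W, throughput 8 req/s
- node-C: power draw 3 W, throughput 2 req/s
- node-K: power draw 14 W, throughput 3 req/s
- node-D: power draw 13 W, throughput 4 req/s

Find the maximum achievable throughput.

Allowing fractional choices, the relaxed optimum would be about 20.6, but servers are indivisible.
node-J + node-H + node-C: power draw 8 + 2 + 3 = 13 ≤ 19, throughput 8 + 8 + 2 = 18.
node-G + node-J + node-H: power draw 4 + 8 + 2 = 14 ≤ 19, throughput 2 + 8 + 8 = 18.
node-G + node-J + node-H + node-C: power draw 4 + 8 + 2 + 3 = 17 ≤ 19, throughput 2 + 8 + 8 + 2 = 20.
Best is node-G, node-J, node-H, and node-C with total throughput 20.

20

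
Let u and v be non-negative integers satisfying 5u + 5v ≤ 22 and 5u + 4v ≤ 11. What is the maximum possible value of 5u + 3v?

(u,v)=(2,0): 5·2+5·0=10≤22, 5·2+4·0=10≤11, objective 10.
(u,v)=(1,1): 5·1+5·1=10≤22, 5·1+4·1=9≤11, objective 8.
No feasible integer point exceeds 10.

10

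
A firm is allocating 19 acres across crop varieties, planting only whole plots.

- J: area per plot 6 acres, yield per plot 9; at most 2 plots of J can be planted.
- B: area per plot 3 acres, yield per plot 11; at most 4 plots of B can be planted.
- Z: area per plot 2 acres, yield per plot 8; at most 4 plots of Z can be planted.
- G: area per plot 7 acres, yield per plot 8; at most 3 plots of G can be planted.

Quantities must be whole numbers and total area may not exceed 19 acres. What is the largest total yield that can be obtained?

3×B and 4×Z: area 17 ≤ 19, yield 3·11 + 4·8 = 65.
4×B and 3×Z: area 18 ≤ 19, yield 4·11 + 3·8 = 68.
Best is 68.

68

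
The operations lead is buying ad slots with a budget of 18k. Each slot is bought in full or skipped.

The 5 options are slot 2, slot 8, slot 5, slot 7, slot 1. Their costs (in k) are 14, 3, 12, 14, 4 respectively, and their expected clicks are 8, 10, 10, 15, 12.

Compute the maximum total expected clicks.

slot 7 + slot 1: cost 14 + 4 = 18 ≤ 18, expected clicks 15 + 12 = 27.
slot 8 + slot 7: cost 3 + 14 = 17 ≤ 18, expected clicks 10 + 15 = 25.
slot 8 + slot 1: cost 3 + 4 = 7 ≤ 18, expected clicks 10 + 12 = 22.
Best is slot 7 and slot 1 with total expected clicks 27.

27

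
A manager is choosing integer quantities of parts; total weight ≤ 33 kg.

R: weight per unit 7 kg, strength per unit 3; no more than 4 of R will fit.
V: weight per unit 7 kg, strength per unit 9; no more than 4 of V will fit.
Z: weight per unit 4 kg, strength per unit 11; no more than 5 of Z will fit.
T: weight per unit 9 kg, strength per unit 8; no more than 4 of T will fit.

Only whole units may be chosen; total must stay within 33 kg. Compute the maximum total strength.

Take 1×V and 5×Z: weight 27 ≤ 33, strength 1·9 + 5·11 = 64.
Z has the best ratio (11/4) and is taken to its limit of 5; remaining capacity is filled optimally with the others.

64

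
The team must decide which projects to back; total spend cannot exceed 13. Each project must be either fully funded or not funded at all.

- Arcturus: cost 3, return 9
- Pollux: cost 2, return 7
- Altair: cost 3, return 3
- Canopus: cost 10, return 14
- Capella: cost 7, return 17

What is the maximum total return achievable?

33

Treat it as a binary knapsack problem.
Arcturus + Pollux + Capella: cost 3 + 2 + 7 = 12 ≤ 13, return 9 + 7 + 17 = 33.
Arcturus + Altair + Capella: cost 3 + 3 + 7 = 13 ≤ 13, return 9 + 3 + 17 = 29.
Best is Arcturus, Pollux, and Capella with total return 33.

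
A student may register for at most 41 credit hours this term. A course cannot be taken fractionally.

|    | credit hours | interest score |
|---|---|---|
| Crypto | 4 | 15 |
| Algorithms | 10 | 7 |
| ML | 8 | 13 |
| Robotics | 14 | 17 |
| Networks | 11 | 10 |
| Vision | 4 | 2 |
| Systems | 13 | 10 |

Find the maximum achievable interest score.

Allowing fractional choices, the relaxed optimum would be about 58.1, but courses are indivisible.
Crypto + ML + Robotics + Systems: credit hours 4 + 8 + 14 + 13 = 39 ≤ 41, interest score 15 + 13 + 17 + 10 = 55.
Crypto + ML + Robotics + Networks + Vision: credit hours 4 + 8 + 14 + 11 + 4 = 41 ≤ 41, interest score 15 + 13 + 17 + 10 + 2 = 57.
Crypto + ML + Robotics + Networks: credit hours 4 + 8 + 14 + 11 = 37 ≤ 41, interest score 15 + 13 + 17 + 10 = 55.
Best is Crypto, ML, Robotics, Networks, and Vision with total interest score 57.

57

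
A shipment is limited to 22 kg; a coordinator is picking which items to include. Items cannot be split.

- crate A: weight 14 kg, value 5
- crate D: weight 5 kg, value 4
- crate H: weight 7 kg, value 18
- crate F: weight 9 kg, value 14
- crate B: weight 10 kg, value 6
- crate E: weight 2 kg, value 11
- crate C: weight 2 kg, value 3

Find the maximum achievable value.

Allowing fractional choices, the relaxed optimum would be about 47.6, but items are indivisible.
crate H + crate F + crate E: weight 7 + 9 + 2 = 18 ≤ 22, value 18 + 14 + 11 = 43.
crate H + crate F + crate E + crate C: weight 7 + 9 + 2 + 2 = 20 ≤ 22, value 18 + 14 + 11 + 3 = 46.
Best is crate H, crate F, crate E, and crate C with total value 46.

46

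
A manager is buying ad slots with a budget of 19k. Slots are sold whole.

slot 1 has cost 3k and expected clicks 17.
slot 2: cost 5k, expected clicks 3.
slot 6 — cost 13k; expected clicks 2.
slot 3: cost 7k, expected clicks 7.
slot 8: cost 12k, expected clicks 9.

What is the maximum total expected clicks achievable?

Treat it as a binary knapsack problem.
Allowing fractional choices, the relaxed optimum would be about 30.8, but ad slots are indivisible.
slot 1 + slot 3: cost 3 + 7 = 10 ≤ 19, expected clicks 17 + 7 = 24.
slot 1 + slot 2 + slot 3: cost 3 + 5 + 7 = 15 ≤ 19, expected clicks 17 + 3 + 7 = 27.
slot 1 + slot 8: cost 3 + 12 = 15 ≤ 19, expected clicks 17 + 9 = 26.
Best is slot 1, slot 2, and slot 3 with total expected clicks 27.

27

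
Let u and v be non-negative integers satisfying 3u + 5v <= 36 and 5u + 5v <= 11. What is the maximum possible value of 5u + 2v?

Relaxing integrality, the LP optimum is 11.00 at (u,v) = (2.2, 0), which is not an integer point.
(u,v)=(2,0) is feasible, giving 10.
(u,v)=(1,1) is feasible, giving 7.
(u,v)=(1,0) is feasible, giving 5.
The best lattice point is (2,0), giving 10.

10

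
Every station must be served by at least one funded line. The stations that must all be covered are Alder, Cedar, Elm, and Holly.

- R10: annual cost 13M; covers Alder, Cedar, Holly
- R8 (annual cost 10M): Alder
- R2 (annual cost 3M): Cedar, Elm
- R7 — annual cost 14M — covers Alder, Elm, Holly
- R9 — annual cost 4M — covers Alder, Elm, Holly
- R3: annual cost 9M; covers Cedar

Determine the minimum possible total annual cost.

7

This is a weighted set-cover instance.
Choose R2 and R9: together they cover Alder, Cedar, Elm, Holly — every station.
Total annual cost: 3 + 4 = 7.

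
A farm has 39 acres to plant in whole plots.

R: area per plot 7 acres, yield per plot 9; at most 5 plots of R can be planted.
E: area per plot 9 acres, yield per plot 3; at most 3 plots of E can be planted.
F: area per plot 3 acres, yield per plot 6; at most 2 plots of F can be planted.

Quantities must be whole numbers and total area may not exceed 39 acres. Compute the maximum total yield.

51

4×R and 2×F: area 34 ≤ 39, yield 4·9 + 2·6 = 48.
5×R and 1×F: area 38 ≤ 39, yield 5·9 + 1·6 = 51.
Best is 51.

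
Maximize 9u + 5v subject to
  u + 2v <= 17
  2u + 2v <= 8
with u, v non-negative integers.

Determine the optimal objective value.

(u,v)=(4,0): 1·4+2·0=4≤17, 2·4+2·0=8≤8, objective 36.
(u,v)=(3,1): 1·3+2·1=5≤17, 2·3+2·1=8≤8, objective 32.
(u,v)=(3,0): 1·3+2·0=3≤17, 2·3+2·0=6≤8, objective 27.
The best lattice point is (4,0), giving 36.

36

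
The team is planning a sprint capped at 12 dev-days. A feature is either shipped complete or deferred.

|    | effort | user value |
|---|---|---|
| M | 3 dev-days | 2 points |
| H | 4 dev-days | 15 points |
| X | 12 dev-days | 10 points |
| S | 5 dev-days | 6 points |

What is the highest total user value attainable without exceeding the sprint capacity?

23

H + S: effort 4 + 5 = 9 ≤ 12, user value 15 + 6 = 21.
M + H + S: effort 3 + 4 + 5 = 12 ≤ 12, user value 2 + 15 + 6 = 23.
M + H: effort 3 + 4 = 7 ≤ 12, user value 2 + 15 = 17.
Best is M, H, and S with total user value 23.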